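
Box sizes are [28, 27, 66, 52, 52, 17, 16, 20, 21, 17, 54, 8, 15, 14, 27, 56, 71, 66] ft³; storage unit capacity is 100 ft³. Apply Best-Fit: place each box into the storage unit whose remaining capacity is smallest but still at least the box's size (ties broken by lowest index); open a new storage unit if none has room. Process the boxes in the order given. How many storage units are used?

8 storage units

Put 28 ft³ in storage unit 1; 72 ft³ remain.
Put 27 ft³ in storage unit 1; 45 ft³ remain.
Put 66 ft³ in storage unit 2; 34 ft³ remain.
Put 52 ft³ in storage unit 3; 48 ft³ remain.
Put 52 ft³ in storage unit 4; 48 ft³ remain.
Put 17 ft³ in storage unit 2; 17 ft³ remain.
Put 16 ft³ in storage unit 2; 1 ft³ remain.
Put 20 ft³ in storage unit 1; 25 ft³ remain.
Put 21 ft³ in storage unit 1; 4 ft³ remain.
Put 17 ft³ in storage unit 3; 31 ft³ remain.
Put 54 ft³ in storage unit 5; 46 ft³ remain.
Put 8 ft³ in storage unit 3; 23 ft³ remain.
Put 15 ft³ in storage unit 3; 8 ft³ remain.
Put 14 ft³ in storage unit 5; 32 ft³ remain.
Put 27 ft³ in storage unit 5; 5 ft³ remain.
Put 56 ft³ in storage unit 6; 44 ft³ remain.
Put 71 ft³ in storage unit 7; 29 ft³ remain.
Put 66 ft³ in storage unit 8; 34 ft³ remain.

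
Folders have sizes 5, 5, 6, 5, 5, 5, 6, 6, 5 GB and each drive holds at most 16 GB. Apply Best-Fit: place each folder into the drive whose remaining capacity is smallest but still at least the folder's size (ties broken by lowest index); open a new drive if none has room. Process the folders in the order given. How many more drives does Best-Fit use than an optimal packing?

1

Best-Fit: [5,5,6] [5,5,5] [6,6] [5] → 4 drives.
Total size 48 GB; any packing needs at least ⌈48/16⌉ = 3 drives.
An optimal packing achieves that bound: [6,5,5] [6,5,5] [6,5,5] → 3 drives.
Excess: 4 − 3 = 1.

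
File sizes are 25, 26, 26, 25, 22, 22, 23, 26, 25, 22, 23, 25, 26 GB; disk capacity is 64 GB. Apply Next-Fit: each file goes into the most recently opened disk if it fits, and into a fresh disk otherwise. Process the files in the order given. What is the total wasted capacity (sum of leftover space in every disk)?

132

disk 1: place 25 GB, 39 GB left
disk 1: place 26 GB, 13 GB left
disk 2: place 26 GB, 38 GB left
disk 2: place 25 GB, 13 GB left
disk 3: place 22 GB, 42 GB left
disk 3: place 22 GB, 20 GB left
disk 4: place 23 GB, 41 GB left
disk 4: place 26 GB, 15 GB left
disk 5: place 25 GB, 39 GB left
disk 5: place 22 GB, 17 GB left
disk 6: place 23 GB, 41 GB left
disk 6: place 25 GB, 16 GB left
disk 7: place 26 GB, 38 GB left
7 disks × 64 GB = 448 GB; used 316 GB; unused 132 GB.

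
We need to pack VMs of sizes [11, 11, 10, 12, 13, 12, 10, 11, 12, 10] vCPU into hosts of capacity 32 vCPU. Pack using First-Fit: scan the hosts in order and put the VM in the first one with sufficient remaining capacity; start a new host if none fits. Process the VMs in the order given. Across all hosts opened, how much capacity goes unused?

11 vCPU → host 1 (remaining 21 vCPU)
11 vCPU → host 1 (remaining 10 vCPU)
10 vCPU → host 1 (remaining 0 vCPU)
12 vCPU → host 2 (remaining 20 vCPU)
13 vCPU → host 2 (remaining 7 vCPU)
12 vCPU → host 3 (remaining 20 vCPU)
10 vCPU → host 3 (remaining 10 vCPU)
11 vCPU → host 4 (remaining 21 vCPU)
12 vCPU → host 4 (remaining 9 vCPU)
10 vCPU → host 3 (remaining 0 vCPU)
4 hosts × 32 vCPU = 128 vCPU; used 112 vCPU; unused 16 vCPU.

16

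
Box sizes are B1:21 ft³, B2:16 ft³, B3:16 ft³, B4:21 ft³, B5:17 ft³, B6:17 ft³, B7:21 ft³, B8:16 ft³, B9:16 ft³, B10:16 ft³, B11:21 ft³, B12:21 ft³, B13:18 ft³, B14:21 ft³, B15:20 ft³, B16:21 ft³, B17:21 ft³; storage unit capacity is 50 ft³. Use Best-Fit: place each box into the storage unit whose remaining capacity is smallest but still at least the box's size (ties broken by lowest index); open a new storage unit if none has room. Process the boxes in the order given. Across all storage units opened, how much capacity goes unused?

Put B1 (21 ft³) in storage unit 1; 29 ft³ remain.
Put B2 (16 ft³) in storage unit 1; 13 ft³ remain.
Put B3 (16 ft³) in storage unit 2; 34 ft³ remain.
Put B4 (21 ft³) in storage unit 2; 13 ft³ remain.
Put B5 (17 ft³) in storage unit 3; 33 ft³ remain.
Put B6 (17 ft³) in storage unit 3; 16 ft³ remain.
Put B7 (21 ft³) in storage unit 4; 29 ft³ remain.
Put B8 (16 ft³) in storage unit 3; 0 ft³ remain.
Put B9 (16 ft³) in storage unit 4; 13 ft³ remain.
Put B10 (16 ft³) in storage unit 5; 34 ft³ remain.
Put B11 (21 ft³) in storage unit 5; 13 ft³ remain.
Put B12 (21 ft³) in storage unit 6; 29 ft³ remain.
Put B13 (18 ft³) in storage unit 6; 11 ft³ remain.
Put B14 (21 ft³) in storage unit 7; 29 ft³ remain.
Put B15 (20 ft³) in storage unit 7; 9 ft³ remain.
Put B16 (21 ft³) in storage unit 8; 29 ft³ remain.
Put B17 (21 ft³) in storage unit 8; 8 ft³ remain.
8 storage units × 50 ft³ = 400 ft³; used 320 ft³; unused 80 ft³.

80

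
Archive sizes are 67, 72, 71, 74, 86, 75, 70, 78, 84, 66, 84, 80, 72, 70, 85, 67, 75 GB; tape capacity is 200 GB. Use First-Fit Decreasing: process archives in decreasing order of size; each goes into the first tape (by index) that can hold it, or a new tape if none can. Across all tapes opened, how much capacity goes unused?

324

Sorted descending: 86, 85, 84, 84, 80, 78, 75, 75, 74, 72, 72, 71, 70, 70, 67, 67, 66.
tape 1: place 86 GB, 114 GB left
tape 1: place 85 GB, 29 GB left
tape 2: place 84 GB, 116 GB left
tape 2: place 84 GB, 32 GB left
tape 3: place 80 GB, 120 GB left
tape 3: place 78 GB, 42 GB left
tape 4: place 75 GB, 125 GB left
tape 4: place 75 GB, 50 GB left
tape 5: place 74 GB, 126 GB left
tape 5: place 72 GB, 54 GB left
tape 6: place 72 GB, 128 GB left
tape 6: place 71 GB, 57 GB left
tape 7: place 70 GB, 130 GB left
tape 7: place 70 GB, 60 GB left
tape 8: place 67 GB, 133 GB left
tape 8: place 67 GB, 66 GB left
tape 8: place 66 GB, 0 GB left
8 tapes × 200 GB = 1600 GB; used 1276 GB; unused 324 GB.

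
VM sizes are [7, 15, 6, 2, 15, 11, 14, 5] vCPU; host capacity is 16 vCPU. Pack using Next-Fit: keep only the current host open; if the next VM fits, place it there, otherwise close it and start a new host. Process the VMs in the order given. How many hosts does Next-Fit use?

7

host 1: place 7 vCPU, 9 vCPU left
host 2: place 15 vCPU, 1 vCPU left
host 3: place 6 vCPU, 10 vCPU left
host 3: place 2 vCPU, 8 vCPU left
host 4: place 15 vCPU, 1 vCPU left
host 5: place 11 vCPU, 5 vCPU left
host 6: place 14 vCPU, 2 vCPU left
host 7: place 5 vCPU, 11 vCPU left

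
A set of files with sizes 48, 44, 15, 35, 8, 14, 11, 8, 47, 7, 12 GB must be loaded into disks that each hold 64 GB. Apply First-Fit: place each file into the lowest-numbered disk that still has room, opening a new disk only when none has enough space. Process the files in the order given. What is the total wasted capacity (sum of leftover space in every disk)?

7

Put 48 GB in disk 1; 16 GB remain.
Put 44 GB in disk 2; 20 GB remain.
Put 15 GB in disk 1; 1 GB remain.
Put 35 GB in disk 3; 29 GB remain.
Put 8 GB in disk 2; 12 GB remain.
Put 14 GB in disk 3; 15 GB remain.
Put 11 GB in disk 2; 1 GB remain.
Put 8 GB in disk 3; 7 GB remain.
Put 47 GB in disk 4; 17 GB remain.
Put 7 GB in disk 3; 0 GB remain.
Put 12 GB in disk 4; 5 GB remain.
4 disks × 64 GB = 256 GB; used 249 GB; unused 7 GB.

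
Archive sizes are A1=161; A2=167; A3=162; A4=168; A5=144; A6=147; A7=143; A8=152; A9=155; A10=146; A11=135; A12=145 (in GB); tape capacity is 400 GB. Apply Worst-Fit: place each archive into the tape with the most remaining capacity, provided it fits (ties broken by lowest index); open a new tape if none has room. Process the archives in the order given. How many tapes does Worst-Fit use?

6 tapes

A1 (161 GB) → tape 1 (remaining 239 GB)
A2 (167 GB) → tape 1 (remaining 72 GB)
A3 (162 GB) → tape 2 (remaining 238 GB)
A4 (168 GB) → tape 2 (remaining 70 GB)
A5 (144 GB) → tape 3 (remaining 256 GB)
A6 (147 GB) → tape 3 (remaining 109 GB)
A7 (143 GB) → tape 4 (remaining 257 GB)
A8 (152 GB) → tape 4 (remaining 105 GB)
A9 (155 GB) → tape 5 (remaining 245 GB)
A10 (146 GB) → tape 5 (remaining 99 GB)
A11 (135 GB) → tape 6 (remaining 265 GB)
A12 (145 GB) → tape 6 (remaining 120 GB)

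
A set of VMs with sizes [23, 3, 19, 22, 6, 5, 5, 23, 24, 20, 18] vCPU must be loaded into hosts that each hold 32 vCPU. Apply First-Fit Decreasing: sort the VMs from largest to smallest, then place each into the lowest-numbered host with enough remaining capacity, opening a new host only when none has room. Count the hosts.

7 hosts

Sorted descending: 24, 23, 23, 22, 20, 19, 18, 6, 5, 5, 3.
Put 24 vCPU in host 1; 8 vCPU remain.
Put 23 vCPU in host 2; 9 vCPU remain.
Put 23 vCPU in host 3; 9 vCPU remain.
Put 22 vCPU in host 4; 10 vCPU remain.
Put 20 vCPU in host 5; 12 vCPU remain.
Put 19 vCPU in host 6; 13 vCPU remain.
Put 18 vCPU in host 7; 14 vCPU remain.
Put 6 vCPU in host 1; 2 vCPU remain.
Put 5 vCPU in host 2; 4 vCPU remain.
Put 5 vCPU in host 3; 4 vCPU remain.
Put 3 vCPU in host 2; 1 vCPU remain.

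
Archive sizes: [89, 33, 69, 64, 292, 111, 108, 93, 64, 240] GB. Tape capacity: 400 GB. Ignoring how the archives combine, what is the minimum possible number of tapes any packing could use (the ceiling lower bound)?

3

Total size = 89 + 33 + 69 + 64 + 292 + 111 + 108 + 93 + 64 + 240 = 1163 GB.
⌈1163 / 400⌉ = 3.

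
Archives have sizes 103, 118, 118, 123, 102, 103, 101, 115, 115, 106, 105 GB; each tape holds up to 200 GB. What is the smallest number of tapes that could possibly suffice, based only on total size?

Total size = 103 + 118 + 118 + 123 + 102 + 103 + 101 + 115 + 115 + 106 + 105 = 1209 GB.
⌈1209 / 200⌉ = 7.

7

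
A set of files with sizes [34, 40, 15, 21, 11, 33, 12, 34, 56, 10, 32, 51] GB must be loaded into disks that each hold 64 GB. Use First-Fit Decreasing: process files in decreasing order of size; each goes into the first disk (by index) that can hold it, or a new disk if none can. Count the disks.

7 disks

Sorted descending: 56, 51, 40, 34, 34, 33, 32, 21, 15, 12, 11, 10.
disk 1: place 56 GB, 8 GB left
disk 2: place 51 GB, 13 GB left
disk 3: place 40 GB, 24 GB left
disk 4: place 34 GB, 30 GB left
disk 5: place 34 GB, 30 GB left
disk 6: place 33 GB, 31 GB left
disk 7: place 32 GB, 32 GB left
disk 3: place 21 GB, 3 GB left
disk 4: place 15 GB, 15 GB left
disk 2: place 12 GB, 1 GB left
disk 4: place 11 GB, 4 GB left
disk 5: place 10 GB, 20 GB left
Final disks: [56] [51,12] [40,21] [34,15,11] [34,10] [33] [32].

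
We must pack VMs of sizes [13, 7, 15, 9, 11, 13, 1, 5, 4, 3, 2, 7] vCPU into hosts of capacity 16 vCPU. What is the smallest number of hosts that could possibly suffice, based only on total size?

6

Total size = 13 + 7 + 15 + 9 + 11 + 13 + 1 + 5 + 4 + 3 + 2 + 7 = 90 vCPU.
⌈90 / 16⌉ = 6.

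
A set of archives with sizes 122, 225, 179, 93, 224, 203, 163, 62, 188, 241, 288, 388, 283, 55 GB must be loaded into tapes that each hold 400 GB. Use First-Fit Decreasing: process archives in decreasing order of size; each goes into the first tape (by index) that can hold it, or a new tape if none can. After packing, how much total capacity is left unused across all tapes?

Sorted descending: 388, 288, 283, 241, 225, 224, 203, 188, 179, 163, 122, 93, 62, 55.
tape 1: place 388 GB, 12 GB left
tape 2: place 288 GB, 112 GB left
tape 3: place 283 GB, 117 GB left
tape 4: place 241 GB, 159 GB left
tape 5: place 225 GB, 175 GB left
tape 6: place 224 GB, 176 GB left
tape 7: place 203 GB, 197 GB left
tape 7: place 188 GB, 9 GB left
tape 8: place 179 GB, 221 GB left
tape 5: place 163 GB, 12 GB left
tape 4: place 122 GB, 37 GB left
tape 2: place 93 GB, 19 GB left
tape 3: place 62 GB, 55 GB left
tape 3: place 55 GB, 0 GB left
8 tapes × 400 GB = 3200 GB; used 2714 GB; unused 486 GB.

486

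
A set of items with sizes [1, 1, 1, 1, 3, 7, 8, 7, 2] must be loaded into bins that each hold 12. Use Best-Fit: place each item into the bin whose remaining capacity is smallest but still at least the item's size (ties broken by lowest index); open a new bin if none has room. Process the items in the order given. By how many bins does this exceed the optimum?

Best-Fit: [1,1,1,1,3] [7] [8,2] [7] → 4 bins.
Total size 31; any packing needs at least ⌈31/12⌉ = 3 bins.
An optimal packing achieves that bound: [8,3,1] [7,2,1,1,1] [7] → 3 bins.
Excess: 4 − 3 = 1.

1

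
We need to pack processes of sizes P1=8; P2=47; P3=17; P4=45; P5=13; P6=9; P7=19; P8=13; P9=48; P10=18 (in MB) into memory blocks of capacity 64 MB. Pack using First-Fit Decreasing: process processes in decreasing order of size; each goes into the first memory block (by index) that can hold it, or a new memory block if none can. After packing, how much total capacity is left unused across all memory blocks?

Sorted descending: 48, 47, 45, 19, 18, 17, 13, 13, 9, 8.
Put 48 MB in memory block 1; 16 MB remain.
Put 47 MB in memory block 2; 17 MB remain.
Put 45 MB in memory block 3; 19 MB remain.
Put 19 MB in memory block 3; 0 MB remain.
Put 18 MB in memory block 4; 46 MB remain.
Put 17 MB in memory block 2; 0 MB remain.
Put 13 MB in memory block 1; 3 MB remain.
Put 13 MB in memory block 4; 33 MB remain.
Put 9 MB in memory block 4; 24 MB remain.
Put 8 MB in memory block 4; 16 MB remain.
4 memory blocks × 64 MB = 256 MB; used 237 MB; unused 19 MB.

19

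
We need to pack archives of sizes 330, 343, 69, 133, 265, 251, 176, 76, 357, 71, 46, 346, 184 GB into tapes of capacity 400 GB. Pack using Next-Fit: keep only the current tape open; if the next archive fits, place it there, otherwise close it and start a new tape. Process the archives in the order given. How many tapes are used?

10

330 GB → tape 1 (remaining 70 GB)
343 GB → tape 2 (remaining 57 GB)
69 GB → tape 3 (remaining 331 GB)
133 GB → tape 3 (remaining 198 GB)
265 GB → tape 4 (remaining 135 GB)
251 GB → tape 5 (remaining 149 GB)
176 GB → tape 6 (remaining 224 GB)
76 GB → tape 6 (remaining 148 GB)
357 GB → tape 7 (remaining 43 GB)
71 GB → tape 8 (remaining 329 GB)
46 GB → tape 8 (remaining 283 GB)
346 GB → tape 9 (remaining 54 GB)
184 GB → tape 10 (remaining 216 GB)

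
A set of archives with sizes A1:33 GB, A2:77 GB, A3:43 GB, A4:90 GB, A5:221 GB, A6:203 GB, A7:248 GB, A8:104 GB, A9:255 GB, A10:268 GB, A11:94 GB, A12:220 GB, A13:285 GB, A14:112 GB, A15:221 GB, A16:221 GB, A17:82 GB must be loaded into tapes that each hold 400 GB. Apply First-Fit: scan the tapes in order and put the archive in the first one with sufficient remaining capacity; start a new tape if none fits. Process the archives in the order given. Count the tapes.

10 tapes

A1 (33 GB) → tape 1 (remaining 367 GB)
A2 (77 GB) → tape 1 (remaining 290 GB)
A3 (43 GB) → tape 1 (remaining 247 GB)
A4 (90 GB) → tape 1 (remaining 157 GB)
A5 (221 GB) → tape 2 (remaining 179 GB)
A6 (203 GB) → tape 3 (remaining 197 GB)
A7 (248 GB) → tape 4 (remaining 152 GB)
A8 (104 GB) → tape 1 (remaining 53 GB)
A9 (255 GB) → tape 5 (remaining 145 GB)
A10 (268 GB) → tape 6 (remaining 132 GB)
A11 (94 GB) → tape 2 (remaining 85 GB)
A12 (220 GB) → tape 7 (remaining 180 GB)
A13 (285 GB) → tape 8 (remaining 115 GB)
A14 (112 GB) → tape 3 (remaining 85 GB)
A15 (221 GB) → tape 9 (remaining 179 GB)
A16 (221 GB) → tape 10 (remaining 179 GB)
A17 (82 GB) → tape 2 (remaining 3 GB)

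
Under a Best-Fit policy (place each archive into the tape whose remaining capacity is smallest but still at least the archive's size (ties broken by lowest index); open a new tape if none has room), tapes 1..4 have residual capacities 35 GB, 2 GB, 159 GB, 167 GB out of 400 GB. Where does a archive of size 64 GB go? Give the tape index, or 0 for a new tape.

3

Tapes with room: tape 3 (159 GB), tape 4 (167 GB).
Tightest fit is tape 3 with 159 GB free.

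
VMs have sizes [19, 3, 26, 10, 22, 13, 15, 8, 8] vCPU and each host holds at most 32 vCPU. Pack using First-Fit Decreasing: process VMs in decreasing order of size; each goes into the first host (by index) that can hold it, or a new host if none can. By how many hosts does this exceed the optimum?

0

First-Fit Decreasing: [26,3] [22,10] [19,13] [15,8,8] → 4 hosts.
Total size 124 vCPU; any packing needs at least ⌈124/32⌉ = 4 hosts.
So 4 is already optimal.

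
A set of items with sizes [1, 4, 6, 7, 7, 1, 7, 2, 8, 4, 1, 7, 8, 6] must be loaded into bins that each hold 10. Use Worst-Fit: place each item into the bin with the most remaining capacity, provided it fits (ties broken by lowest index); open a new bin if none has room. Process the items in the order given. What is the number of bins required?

bin 1: place 1, 9 left
bin 1: place 4, 5 left
bin 2: place 6, 4 left
bin 3: place 7, 3 left
bin 4: place 7, 3 left
bin 1: place 1, 4 left
bin 5: place 7, 3 left
bin 1: place 2, 2 left
bin 6: place 8, 2 left
bin 2: place 4, 0 left
bin 3: place 1, 2 left
bin 7: place 7, 3 left
bin 8: place 8, 2 left
bin 9: place 6, 4 left

9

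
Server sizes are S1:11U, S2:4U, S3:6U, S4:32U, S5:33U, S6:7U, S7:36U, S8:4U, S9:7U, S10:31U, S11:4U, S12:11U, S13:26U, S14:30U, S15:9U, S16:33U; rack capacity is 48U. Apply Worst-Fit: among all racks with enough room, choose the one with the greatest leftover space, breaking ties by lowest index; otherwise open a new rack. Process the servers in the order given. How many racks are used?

8

S1 (11U) → rack 1 (remaining 37U)
S2 (4U) → rack 1 (remaining 33U)
S3 (6U) → rack 1 (remaining 27U)
S4 (32U) → rack 2 (remaining 16U)
S5 (33U) → rack 3 (remaining 15U)
S6 (7U) → rack 1 (remaining 20U)
S7 (36U) → rack 4 (remaining 12U)
S8 (4U) → rack 1 (remaining 16U)
S9 (7U) → rack 1 (remaining 9U)
S10 (31U) → rack 5 (remaining 17U)
S11 (4U) → rack 5 (remaining 13U)
S12 (11U) → rack 2 (remaining 5U)
S13 (26U) → rack 6 (remaining 22U)
S14 (30U) → rack 7 (remaining 18U)
S15 (9U) → rack 6 (remaining 13U)
S16 (33U) → rack 8 (remaining 15U)
Final racks: [11,4,6,7,4,7] [32,11] [33] [36] [31,4] [26,9] [30] [33].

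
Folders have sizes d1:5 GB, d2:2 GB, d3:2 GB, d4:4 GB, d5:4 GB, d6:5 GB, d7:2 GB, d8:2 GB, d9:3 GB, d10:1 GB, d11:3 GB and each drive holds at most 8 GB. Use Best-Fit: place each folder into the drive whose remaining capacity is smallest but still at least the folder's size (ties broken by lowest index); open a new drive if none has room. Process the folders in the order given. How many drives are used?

5

Put d1 (5 GB) in drive 1; 3 GB remain.
Put d2 (2 GB) in drive 1; 1 GB remain.
Put d3 (2 GB) in drive 2; 6 GB remain.
Put d4 (4 GB) in drive 2; 2 GB remain.
Put d5 (4 GB) in drive 3; 4 GB remain.
Put d6 (5 GB) in drive 4; 3 GB remain.
Put d7 (2 GB) in drive 2; 0 GB remain.
Put d8 (2 GB) in drive 4; 1 GB remain.
Put d9 (3 GB) in drive 3; 1 GB remain.
Put d10 (1 GB) in drive 1; 0 GB remain.
Put d11 (3 GB) in drive 5; 5 GB remain.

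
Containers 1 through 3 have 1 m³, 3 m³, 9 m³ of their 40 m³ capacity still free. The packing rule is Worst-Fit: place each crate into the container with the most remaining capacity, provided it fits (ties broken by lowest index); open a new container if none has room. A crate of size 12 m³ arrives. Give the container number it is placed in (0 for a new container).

No container has ≥ 12 m³ free, so a new container is opened.

0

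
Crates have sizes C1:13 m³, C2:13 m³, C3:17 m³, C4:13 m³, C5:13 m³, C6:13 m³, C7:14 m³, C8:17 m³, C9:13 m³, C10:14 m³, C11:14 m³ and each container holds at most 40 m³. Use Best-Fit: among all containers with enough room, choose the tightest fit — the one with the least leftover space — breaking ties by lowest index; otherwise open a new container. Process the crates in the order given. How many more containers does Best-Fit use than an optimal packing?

1

Best-Fit: [13,13,13] [17,13] [13,14,13] [17,14] [14] → 5 containers.
Total size 154 m³; any packing needs at least ⌈154/40⌉ = 4 containers.
An optimal packing achieves that bound: [17,17] [14,13,13] [14,13,13] [14,13,13] → 4 containers.
Excess: 5 − 4 = 1.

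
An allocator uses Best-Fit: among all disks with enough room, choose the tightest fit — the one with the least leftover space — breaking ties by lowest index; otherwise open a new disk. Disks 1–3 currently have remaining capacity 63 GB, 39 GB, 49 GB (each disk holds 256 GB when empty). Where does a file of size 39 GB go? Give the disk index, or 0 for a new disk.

2

Disks with room: disk 1 (63 GB), disk 2 (39 GB), disk 3 (49 GB).
Tightest fit is disk 2 with 39 GB free.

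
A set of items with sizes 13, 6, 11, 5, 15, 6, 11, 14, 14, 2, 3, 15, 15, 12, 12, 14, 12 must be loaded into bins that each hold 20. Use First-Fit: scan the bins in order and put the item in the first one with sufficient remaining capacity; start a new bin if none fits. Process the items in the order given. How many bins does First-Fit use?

12

bin 1: place 13, 7 left
bin 1: place 6, 1 left
bin 2: place 11, 9 left
bin 2: place 5, 4 left
bin 3: place 15, 5 left
bin 4: place 6, 14 left
bin 4: place 11, 3 left
bin 5: place 14, 6 left
bin 6: place 14, 6 left
bin 2: place 2, 2 left
bin 3: place 3, 2 left
bin 7: place 15, 5 left
bin 8: place 15, 5 left
bin 9: place 12, 8 left
bin 10: place 12, 8 left
bin 11: place 14, 6 left
bin 12: place 12, 8 left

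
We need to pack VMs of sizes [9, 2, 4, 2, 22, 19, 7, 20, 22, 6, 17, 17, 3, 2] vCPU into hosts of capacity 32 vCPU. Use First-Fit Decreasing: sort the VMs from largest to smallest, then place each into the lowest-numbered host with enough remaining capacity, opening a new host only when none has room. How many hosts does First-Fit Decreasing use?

6

Sorted descending: 22, 22, 20, 19, 17, 17, 9, 7, 6, 4, 3, 2, 2, 2.
host 1: place 22 vCPU, 10 vCPU left
host 2: place 22 vCPU, 10 vCPU left
host 3: place 20 vCPU, 12 vCPU left
host 4: place 19 vCPU, 13 vCPU left
host 5: place 17 vCPU, 15 vCPU left
host 6: place 17 vCPU, 15 vCPU left
host 1: place 9 vCPU, 1 vCPU left
host 2: place 7 vCPU, 3 vCPU left
host 3: place 6 vCPU, 6 vCPU left
host 3: place 4 vCPU, 2 vCPU left
host 2: place 3 vCPU, 0 vCPU left
host 3: place 2 vCPU, 0 vCPU left
host 4: place 2 vCPU, 11 vCPU left
host 4: place 2 vCPU, 9 vCPU left
Final hosts: [22,9] [22,7,3] [20,6,4,2] [19,2,2] [17] [17].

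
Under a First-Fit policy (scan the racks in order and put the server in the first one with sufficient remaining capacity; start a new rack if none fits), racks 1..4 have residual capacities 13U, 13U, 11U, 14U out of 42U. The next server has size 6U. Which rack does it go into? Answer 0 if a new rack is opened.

1

Racks with room: rack 1 (13U), rack 2 (13U), rack 3 (11U), rack 4 (14U).
The first with room is rack 1.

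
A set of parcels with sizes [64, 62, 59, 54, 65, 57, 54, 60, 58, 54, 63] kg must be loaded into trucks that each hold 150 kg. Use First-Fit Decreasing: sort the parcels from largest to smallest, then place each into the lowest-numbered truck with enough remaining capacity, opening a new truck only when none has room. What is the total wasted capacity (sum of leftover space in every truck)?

250

Sorted descending: 65, 64, 63, 62, 60, 59, 58, 57, 54, 54, 54.
truck 1: place 65 kg, 85 kg left
truck 1: place 64 kg, 21 kg left
truck 2: place 63 kg, 87 kg left
truck 2: place 62 kg, 25 kg left
truck 3: place 60 kg, 90 kg left
truck 3: place 59 kg, 31 kg left
truck 4: place 58 kg, 92 kg left
truck 4: place 57 kg, 35 kg left
truck 5: place 54 kg, 96 kg left
truck 5: place 54 kg, 42 kg left
truck 6: place 54 kg, 96 kg left
6 trucks × 150 kg = 900 kg; used 650 kg; unused 250 kg.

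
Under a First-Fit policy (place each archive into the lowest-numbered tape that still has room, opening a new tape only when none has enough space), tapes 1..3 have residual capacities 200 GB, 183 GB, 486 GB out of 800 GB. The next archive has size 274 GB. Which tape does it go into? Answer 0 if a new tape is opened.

Tapes with room: tape 3 (486 GB).
The first with room is tape 3.

3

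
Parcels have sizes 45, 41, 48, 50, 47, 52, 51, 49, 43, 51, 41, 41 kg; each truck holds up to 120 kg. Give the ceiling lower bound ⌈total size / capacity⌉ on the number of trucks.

5 trucks

Total size = 45 + 41 + 48 + 50 + 47 + 52 + 51 + 49 + 43 + 51 + 41 + 41 = 559 kg.
⌈559 / 120⌉ = 5.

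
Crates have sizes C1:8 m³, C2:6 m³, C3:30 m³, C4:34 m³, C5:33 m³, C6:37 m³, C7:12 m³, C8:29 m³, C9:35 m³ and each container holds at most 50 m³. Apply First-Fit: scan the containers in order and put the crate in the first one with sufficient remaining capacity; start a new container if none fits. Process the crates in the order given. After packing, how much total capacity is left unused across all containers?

Put C1 (8 m³) in container 1; 42 m³ remain.
Put C2 (6 m³) in container 1; 36 m³ remain.
Put C3 (30 m³) in container 1; 6 m³ remain.
Put C4 (34 m³) in container 2; 16 m³ remain.
Put C5 (33 m³) in container 3; 17 m³ remain.
Put C6 (37 m³) in container 4; 13 m³ remain.
Put C7 (12 m³) in container 2; 4 m³ remain.
Put C8 (29 m³) in container 5; 21 m³ remain.
Put C9 (35 m³) in container 6; 15 m³ remain.
6 containers × 50 m³ = 300 m³; used 224 m³; unused 76 m³.

76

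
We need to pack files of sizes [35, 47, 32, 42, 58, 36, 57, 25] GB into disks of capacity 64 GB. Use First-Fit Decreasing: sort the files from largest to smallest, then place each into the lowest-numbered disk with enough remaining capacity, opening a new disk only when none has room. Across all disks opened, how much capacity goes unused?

Sorted descending: 58, 57, 47, 42, 36, 35, 32, 25.
Put 58 GB in disk 1; 6 GB remain.
Put 57 GB in disk 2; 7 GB remain.
Put 47 GB in disk 3; 17 GB remain.
Put 42 GB in disk 4; 22 GB remain.
Put 36 GB in disk 5; 28 GB remain.
Put 35 GB in disk 6; 29 GB remain.
Put 32 GB in disk 7; 32 GB remain.
Put 25 GB in disk 5; 3 GB remain.
7 disks × 64 GB = 448 GB; used 332 GB; unused 116 GB.

116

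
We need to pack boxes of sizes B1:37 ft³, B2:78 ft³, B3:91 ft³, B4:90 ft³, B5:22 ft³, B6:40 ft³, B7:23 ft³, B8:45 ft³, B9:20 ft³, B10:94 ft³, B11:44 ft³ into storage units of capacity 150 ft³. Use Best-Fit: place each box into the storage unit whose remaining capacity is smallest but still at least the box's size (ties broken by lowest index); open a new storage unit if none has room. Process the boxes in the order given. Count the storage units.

storage unit 1: place B1 (37 ft³), 113 ft³ left
storage unit 1: place B2 (78 ft³), 35 ft³ left
storage unit 2: place B3 (91 ft³), 59 ft³ left
storage unit 3: place B4 (90 ft³), 60 ft³ left
storage unit 1: place B5 (22 ft³), 13 ft³ left
storage unit 2: place B6 (40 ft³), 19 ft³ left
storage unit 3: place B7 (23 ft³), 37 ft³ left
storage unit 4: place B8 (45 ft³), 105 ft³ left
storage unit 3: place B9 (20 ft³), 17 ft³ left
storage unit 4: place B10 (94 ft³), 11 ft³ left
storage unit 5: place B11 (44 ft³), 106 ft³ left

5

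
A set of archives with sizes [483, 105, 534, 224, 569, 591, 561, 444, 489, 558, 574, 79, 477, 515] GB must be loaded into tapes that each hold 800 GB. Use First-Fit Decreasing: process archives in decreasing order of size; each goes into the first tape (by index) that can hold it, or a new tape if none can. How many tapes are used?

Sorted descending: 591, 574, 569, 561, 558, 534, 515, 489, 483, 477, 444, 224, 105, 79.
tape 1: place 591 GB, 209 GB left
tape 2: place 574 GB, 226 GB left
tape 3: place 569 GB, 231 GB left
tape 4: place 561 GB, 239 GB left
tape 5: place 558 GB, 242 GB left
tape 6: place 534 GB, 266 GB left
tape 7: place 515 GB, 285 GB left
tape 8: place 489 GB, 311 GB left
tape 9: place 483 GB, 317 GB left
tape 10: place 477 GB, 323 GB left
tape 11: place 444 GB, 356 GB left
tape 2: place 224 GB, 2 GB left
tape 1: place 105 GB, 104 GB left
tape 1: place 79 GB, 25 GB left
Final tapes: [591,105,79] [574,224] [569] [561] [558] [534] [515] [489] [483] [477] [444].

11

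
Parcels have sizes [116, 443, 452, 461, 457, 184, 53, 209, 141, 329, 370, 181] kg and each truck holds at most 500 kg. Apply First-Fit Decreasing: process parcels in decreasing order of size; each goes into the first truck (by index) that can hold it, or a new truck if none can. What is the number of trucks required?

8 trucks

Sorted descending: 461, 457, 452, 443, 370, 329, 209, 184, 181, 141, 116, 53.
truck 1: place 461 kg, 39 kg left
truck 2: place 457 kg, 43 kg left
truck 3: place 452 kg, 48 kg left
truck 4: place 443 kg, 57 kg left
truck 5: place 370 kg, 130 kg left
truck 6: place 329 kg, 171 kg left
truck 7: place 209 kg, 291 kg left
truck 7: place 184 kg, 107 kg left
truck 8: place 181 kg, 319 kg left
truck 6: place 141 kg, 30 kg left
truck 5: place 116 kg, 14 kg left
truck 4: place 53 kg, 4 kg left
Final trucks: [461] [457] [452] [443,53] [370,116] [329,141] [209,184] [181].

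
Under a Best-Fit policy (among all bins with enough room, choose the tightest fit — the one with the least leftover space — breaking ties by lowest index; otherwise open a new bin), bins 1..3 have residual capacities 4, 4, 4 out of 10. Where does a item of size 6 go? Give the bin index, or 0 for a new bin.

No bin has ≥ 6 free, so a new bin is opened.

0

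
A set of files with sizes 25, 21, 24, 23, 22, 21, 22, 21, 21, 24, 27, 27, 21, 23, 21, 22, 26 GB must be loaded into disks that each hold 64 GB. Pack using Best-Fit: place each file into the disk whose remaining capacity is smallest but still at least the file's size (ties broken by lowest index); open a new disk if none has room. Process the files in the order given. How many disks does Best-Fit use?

8

disk 1: place 25 GB, 39 GB left
disk 1: place 21 GB, 18 GB left
disk 2: place 24 GB, 40 GB left
disk 2: place 23 GB, 17 GB left
disk 3: place 22 GB, 42 GB left
disk 3: place 21 GB, 21 GB left
disk 4: place 22 GB, 42 GB left
disk 3: place 21 GB, 0 GB left
disk 4: place 21 GB, 21 GB left
disk 5: place 24 GB, 40 GB left
disk 5: place 27 GB, 13 GB left
disk 6: place 27 GB, 37 GB left
disk 4: place 21 GB, 0 GB left
disk 6: place 23 GB, 14 GB left
disk 7: place 21 GB, 43 GB left
disk 7: place 22 GB, 21 GB left
disk 8: place 26 GB, 38 GB left
Final disks: [25,21] [24,23] [22,21,21] [22,21,21] [24,27] [27,23] [21,22] [26].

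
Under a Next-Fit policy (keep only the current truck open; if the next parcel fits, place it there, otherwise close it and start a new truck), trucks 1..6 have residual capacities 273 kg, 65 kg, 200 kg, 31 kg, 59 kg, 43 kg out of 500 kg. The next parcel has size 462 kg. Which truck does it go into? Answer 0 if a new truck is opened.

0

Next-Fit only looks at truck 6, which has 43 kg free.
462 kg does not fit, so a new truck is opened.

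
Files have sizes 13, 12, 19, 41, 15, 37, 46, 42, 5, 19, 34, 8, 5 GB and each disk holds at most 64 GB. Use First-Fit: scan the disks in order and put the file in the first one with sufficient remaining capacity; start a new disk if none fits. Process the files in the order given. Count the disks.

6

disk 1: place 13 GB, 51 GB left
disk 1: place 12 GB, 39 GB left
disk 1: place 19 GB, 20 GB left
disk 2: place 41 GB, 23 GB left
disk 1: place 15 GB, 5 GB left
disk 3: place 37 GB, 27 GB left
disk 4: place 46 GB, 18 GB left
disk 5: place 42 GB, 22 GB left
disk 1: place 5 GB, 0 GB left
disk 2: place 19 GB, 4 GB left
disk 6: place 34 GB, 30 GB left
disk 3: place 8 GB, 19 GB left
disk 3: place 5 GB, 14 GB left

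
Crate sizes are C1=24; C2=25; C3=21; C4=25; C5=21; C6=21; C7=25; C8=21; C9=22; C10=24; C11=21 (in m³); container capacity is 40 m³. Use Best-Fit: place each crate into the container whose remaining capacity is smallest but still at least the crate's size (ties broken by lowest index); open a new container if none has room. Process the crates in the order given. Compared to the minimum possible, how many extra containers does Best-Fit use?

0

Best-Fit: [24] [25] [21] [25] [21] [21] [25] [21] [22] [24] [21] → 11 containers.
11 crates exceed 20 m³ (half the capacity), and no two of those can share a container, so at least 11 containers are needed.
So 11 is already optimal.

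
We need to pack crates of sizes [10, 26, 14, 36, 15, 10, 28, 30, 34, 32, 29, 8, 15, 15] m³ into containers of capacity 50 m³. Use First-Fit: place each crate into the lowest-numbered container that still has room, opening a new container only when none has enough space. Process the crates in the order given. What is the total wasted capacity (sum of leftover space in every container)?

48

container 1: place 10 m³, 40 m³ left
container 1: place 26 m³, 14 m³ left
container 1: place 14 m³, 0 m³ left
container 2: place 36 m³, 14 m³ left
container 3: place 15 m³, 35 m³ left
container 2: place 10 m³, 4 m³ left
container 3: place 28 m³, 7 m³ left
container 4: place 30 m³, 20 m³ left
container 5: place 34 m³, 16 m³ left
container 6: place 32 m³, 18 m³ left
container 7: place 29 m³, 21 m³ left
container 4: place 8 m³, 12 m³ left
container 5: place 15 m³, 1 m³ left
container 6: place 15 m³, 3 m³ left
7 containers × 50 m³ = 350 m³; used 302 m³; unused 48 m³.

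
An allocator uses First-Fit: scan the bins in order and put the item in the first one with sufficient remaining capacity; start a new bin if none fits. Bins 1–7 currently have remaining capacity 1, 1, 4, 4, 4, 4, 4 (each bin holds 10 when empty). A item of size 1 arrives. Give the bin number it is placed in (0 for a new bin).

1

Bins with room: bin 1 (1), bin 2 (1), bin 3 (4), bin 4 (4), bin 5 (4), bin 6 (4), bin 7 (4).
The first with room is bin 1.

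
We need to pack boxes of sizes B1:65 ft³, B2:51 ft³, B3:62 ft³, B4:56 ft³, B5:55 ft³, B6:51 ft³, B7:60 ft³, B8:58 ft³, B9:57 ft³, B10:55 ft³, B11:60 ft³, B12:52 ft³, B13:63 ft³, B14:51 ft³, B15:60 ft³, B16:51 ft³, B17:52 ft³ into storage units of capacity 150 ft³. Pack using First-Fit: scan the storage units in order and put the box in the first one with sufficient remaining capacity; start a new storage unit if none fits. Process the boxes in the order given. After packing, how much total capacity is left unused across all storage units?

storage unit 1: place B1 (65 ft³), 85 ft³ left
storage unit 1: place B2 (51 ft³), 34 ft³ left
storage unit 2: place B3 (62 ft³), 88 ft³ left
storage unit 2: place B4 (56 ft³), 32 ft³ left
storage unit 3: place B5 (55 ft³), 95 ft³ left
storage unit 3: place B6 (51 ft³), 44 ft³ left
storage unit 4: place B7 (60 ft³), 90 ft³ left
storage unit 4: place B8 (58 ft³), 32 ft³ left
storage unit 5: place B9 (57 ft³), 93 ft³ left
storage unit 5: place B10 (55 ft³), 38 ft³ left
storage unit 6: place B11 (60 ft³), 90 ft³ left
storage unit 6: place B12 (52 ft³), 38 ft³ left
storage unit 7: place B13 (63 ft³), 87 ft³ left
storage unit 7: place B14 (51 ft³), 36 ft³ left
storage unit 8: place B15 (60 ft³), 90 ft³ left
storage unit 8: place B16 (51 ft³), 39 ft³ left
storage unit 9: place B17 (52 ft³), 98 ft³ left
9 storage units × 150 ft³ = 1350 ft³; used 959 ft³; unused 391 ft³.

391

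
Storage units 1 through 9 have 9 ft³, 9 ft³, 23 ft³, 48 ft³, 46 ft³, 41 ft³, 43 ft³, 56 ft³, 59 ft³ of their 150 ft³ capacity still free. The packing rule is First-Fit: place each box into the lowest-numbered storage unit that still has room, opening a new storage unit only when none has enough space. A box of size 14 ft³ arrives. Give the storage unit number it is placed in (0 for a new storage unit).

3

Storage units with room: storage unit 3 (23 ft³), storage unit 4 (48 ft³), storage unit 5 (46 ft³), storage unit 6 (41 ft³), storage unit 7 (43 ft³), storage unit 8 (56 ft³), storage unit 9 (59 ft³).
The first with room is storage unit 3.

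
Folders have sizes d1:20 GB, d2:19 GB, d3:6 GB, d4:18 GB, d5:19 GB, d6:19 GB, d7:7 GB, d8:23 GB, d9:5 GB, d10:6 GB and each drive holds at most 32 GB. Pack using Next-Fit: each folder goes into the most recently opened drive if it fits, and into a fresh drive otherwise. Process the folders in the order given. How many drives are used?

d1 (20 GB) → drive 1 (remaining 12 GB)
d2 (19 GB) → drive 2 (remaining 13 GB)
d3 (6 GB) → drive 2 (remaining 7 GB)
d4 (18 GB) → drive 3 (remaining 14 GB)
d5 (19 GB) → drive 4 (remaining 13 GB)
d6 (19 GB) → drive 5 (remaining 13 GB)
d7 (7 GB) → drive 5 (remaining 6 GB)
d8 (23 GB) → drive 6 (remaining 9 GB)
d9 (5 GB) → drive 6 (remaining 4 GB)
d10 (6 GB) → drive 7 (remaining 26 GB)

7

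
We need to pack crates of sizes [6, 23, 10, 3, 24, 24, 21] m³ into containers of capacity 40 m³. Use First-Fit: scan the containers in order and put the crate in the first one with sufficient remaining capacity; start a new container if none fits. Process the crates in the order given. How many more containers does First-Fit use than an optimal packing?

0

First-Fit: [6,23,10] [3,24] [24] [21] → 4 containers.
4 crates exceed 20 m³ (half the capacity), and no two of those can share a container, so at least 4 containers are needed.
So 4 is already optimal.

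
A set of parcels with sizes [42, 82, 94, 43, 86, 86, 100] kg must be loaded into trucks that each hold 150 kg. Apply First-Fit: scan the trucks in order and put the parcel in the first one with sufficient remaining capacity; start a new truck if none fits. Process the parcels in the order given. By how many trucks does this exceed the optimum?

First-Fit: [42,82] [94,43] [86] [86] [100] → 5 trucks.
5 parcels exceed 75 kg (half the capacity), and no two of those can share a truck, so at least 5 trucks are needed.
So 5 is already optimal.

0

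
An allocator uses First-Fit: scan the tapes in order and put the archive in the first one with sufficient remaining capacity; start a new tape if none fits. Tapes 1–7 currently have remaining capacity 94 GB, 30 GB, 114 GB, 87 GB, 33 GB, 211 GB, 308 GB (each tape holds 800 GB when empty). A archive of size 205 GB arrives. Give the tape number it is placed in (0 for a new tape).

Tapes with room: tape 6 (211 GB), tape 7 (308 GB).
The first with room is tape 6.

6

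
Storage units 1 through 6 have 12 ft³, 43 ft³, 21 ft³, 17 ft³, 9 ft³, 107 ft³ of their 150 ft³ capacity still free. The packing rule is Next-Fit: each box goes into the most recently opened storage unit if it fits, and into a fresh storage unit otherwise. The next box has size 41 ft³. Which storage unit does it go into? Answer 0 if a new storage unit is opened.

Next-Fit only looks at storage unit 6, which has 107 ft³ free.
41 ft³ fits there.

6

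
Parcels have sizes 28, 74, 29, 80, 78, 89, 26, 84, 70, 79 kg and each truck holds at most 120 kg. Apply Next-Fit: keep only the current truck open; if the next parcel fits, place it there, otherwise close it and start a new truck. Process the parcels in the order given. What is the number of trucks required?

7

28 kg → truck 1 (remaining 92 kg)
74 kg → truck 1 (remaining 18 kg)
29 kg → truck 2 (remaining 91 kg)
80 kg → truck 2 (remaining 11 kg)
78 kg → truck 3 (remaining 42 kg)
89 kg → truck 4 (remaining 31 kg)
26 kg → truck 4 (remaining 5 kg)
84 kg → truck 5 (remaining 36 kg)
70 kg → truck 6 (remaining 50 kg)
79 kg → truck 7 (remaining 41 kg)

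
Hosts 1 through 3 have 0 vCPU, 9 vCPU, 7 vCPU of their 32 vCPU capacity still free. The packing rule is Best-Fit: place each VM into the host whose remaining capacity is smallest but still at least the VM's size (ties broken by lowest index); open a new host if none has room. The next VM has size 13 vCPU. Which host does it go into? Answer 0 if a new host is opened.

0

No host has ≥ 13 vCPU free, so a new host is opened.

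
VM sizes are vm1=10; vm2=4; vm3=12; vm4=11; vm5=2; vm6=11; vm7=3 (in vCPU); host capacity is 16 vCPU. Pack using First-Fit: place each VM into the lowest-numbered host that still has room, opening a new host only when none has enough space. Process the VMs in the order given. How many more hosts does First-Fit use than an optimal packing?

0

First-Fit: [10,4,2] [12,3] [11] [11] → 4 hosts.
Total size 53 vCPU; any packing needs at least ⌈53/16⌉ = 4 hosts.
So 4 is already optimal.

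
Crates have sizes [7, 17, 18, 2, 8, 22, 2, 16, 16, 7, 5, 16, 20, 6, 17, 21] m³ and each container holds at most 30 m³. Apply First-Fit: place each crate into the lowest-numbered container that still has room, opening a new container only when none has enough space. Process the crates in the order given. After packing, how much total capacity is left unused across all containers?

70

Put 7 m³ in container 1; 23 m³ remain.
Put 17 m³ in container 1; 6 m³ remain.
Put 18 m³ in container 2; 12 m³ remain.
Put 2 m³ in container 1; 4 m³ remain.
Put 8 m³ in container 2; 4 m³ remain.
Put 22 m³ in container 3; 8 m³ remain.
Put 2 m³ in container 1; 2 m³ remain.
Put 16 m³ in container 4; 14 m³ remain.
Put 16 m³ in container 5; 14 m³ remain.
Put 7 m³ in container 3; 1 m³ remain.
Put 5 m³ in container 4; 9 m³ remain.
Put 16 m³ in container 6; 14 m³ remain.
Put 20 m³ in container 7; 10 m³ remain.
Put 6 m³ in container 4; 3 m³ remain.
Put 17 m³ in container 8; 13 m³ remain.
Put 21 m³ in container 9; 9 m³ remain.
9 containers × 30 m³ = 270 m³; used 200 m³; unused 70 m³.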